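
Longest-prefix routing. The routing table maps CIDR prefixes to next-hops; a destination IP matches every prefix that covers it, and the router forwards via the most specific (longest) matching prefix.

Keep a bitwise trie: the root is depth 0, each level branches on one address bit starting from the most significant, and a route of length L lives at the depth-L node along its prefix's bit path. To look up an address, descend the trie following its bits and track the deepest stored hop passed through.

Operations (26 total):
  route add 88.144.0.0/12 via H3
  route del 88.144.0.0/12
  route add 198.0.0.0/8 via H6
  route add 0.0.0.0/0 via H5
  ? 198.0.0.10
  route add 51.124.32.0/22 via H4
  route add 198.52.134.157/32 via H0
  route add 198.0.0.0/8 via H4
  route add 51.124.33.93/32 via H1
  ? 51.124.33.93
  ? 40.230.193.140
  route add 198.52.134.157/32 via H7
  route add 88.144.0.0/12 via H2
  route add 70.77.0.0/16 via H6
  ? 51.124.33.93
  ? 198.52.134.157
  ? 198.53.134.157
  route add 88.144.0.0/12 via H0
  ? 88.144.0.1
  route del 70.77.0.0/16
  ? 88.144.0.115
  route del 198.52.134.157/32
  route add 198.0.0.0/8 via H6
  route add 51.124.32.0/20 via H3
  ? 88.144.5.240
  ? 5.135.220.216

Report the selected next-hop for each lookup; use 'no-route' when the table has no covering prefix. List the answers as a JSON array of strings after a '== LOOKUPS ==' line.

Trace:
  add 88.144.0.0/12 -> H3 at depth 12
  del 88.144.0.0/12 (clear depth 12)
  add 198.0.0.0/8 -> H6 at depth 8
  add 0.0.0.0/0 -> H5 at depth 0
  Q 198.0.0.10: descend 11000110 ; hops seen [H5,H6] ; pick H6
  add 51.124.32.0/22 -> H4 at depth 22
  add 198.52.134.157/32 -> H0 at depth 32
  add 198.0.0.0/8 -> H4 at depth 8
  add 51.124.33.93/32 -> H1 at depth 32
  Q 51.124.33.93: descend 00110011011111000010000101011101 ; hops seen [H5,H4,H1] ; pick H1
  Q 40.230.193.140: descend 001 ; hops seen [H5] ; pick H5
  add 198.52.134.157/32 -> H7 at depth 32
  add 88.144.0.0/12 -> H2 at depth 12
  add 70.77.0.0/16 -> H6 at depth 16
  Q 51.124.33.93: descend 00110011011111000010000101011101 ; hops seen [H5,H4,H1] ; pick H1
  Q 198.52.134.157: descend 11000110001101001000011010011101 ; hops seen [H5,H4,H7] ; pick H7
  Q 198.53.134.157: descend 110001100011010 ; hops seen [H5,H4] ; pick H4
  add 88.144.0.0/12 -> H0 at depth 12
  Q 88.144.0.1: descend 010110001001 ; hops seen [H5,H0] ; pick H0
  del 70.77.0.0/16 (clear depth 16)
  Q 88.144.0.115: descend 010110001001 ; hops seen [H5,H0] ; pick H0
  del 198.52.134.157/32 (clear depth 32)
  add 198.0.0.0/8 -> H6 at depth 8
  add 51.124.32.0/20 -> H3 at depth 20
  Q 88.144.5.240: descend 010110001001 ; hops seen [H5,H0] ; pick H0
  Q 5.135.220.216: descend 00 ; hops seen [H5] ; pick H5

== LOOKUPS ==
["H6","H1","H5","H1","H7","H4","H0","H0","H0","H5"]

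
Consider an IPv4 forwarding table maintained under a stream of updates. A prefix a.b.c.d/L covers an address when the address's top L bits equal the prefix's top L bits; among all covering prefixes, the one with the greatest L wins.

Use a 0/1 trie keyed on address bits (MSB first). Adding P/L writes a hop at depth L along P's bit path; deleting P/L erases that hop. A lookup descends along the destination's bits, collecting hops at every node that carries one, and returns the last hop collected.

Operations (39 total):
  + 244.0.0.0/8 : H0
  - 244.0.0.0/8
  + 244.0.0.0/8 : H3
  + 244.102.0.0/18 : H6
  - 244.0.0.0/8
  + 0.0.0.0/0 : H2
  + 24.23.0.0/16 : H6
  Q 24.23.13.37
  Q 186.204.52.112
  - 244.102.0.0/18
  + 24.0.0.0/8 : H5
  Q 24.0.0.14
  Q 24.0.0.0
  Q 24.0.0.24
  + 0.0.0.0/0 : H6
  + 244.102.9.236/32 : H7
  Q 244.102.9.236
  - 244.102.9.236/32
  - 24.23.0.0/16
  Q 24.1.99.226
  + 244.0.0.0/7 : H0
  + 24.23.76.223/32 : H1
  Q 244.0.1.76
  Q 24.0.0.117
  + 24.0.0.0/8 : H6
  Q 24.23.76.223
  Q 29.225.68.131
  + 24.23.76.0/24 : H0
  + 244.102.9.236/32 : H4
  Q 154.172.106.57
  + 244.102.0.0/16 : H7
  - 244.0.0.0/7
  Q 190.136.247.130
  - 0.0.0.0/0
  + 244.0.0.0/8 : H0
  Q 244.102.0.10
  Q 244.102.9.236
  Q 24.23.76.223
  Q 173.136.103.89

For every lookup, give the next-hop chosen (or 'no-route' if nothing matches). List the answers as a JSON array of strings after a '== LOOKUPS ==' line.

Apply in order:
  add 244.0.0.0/8 -> H0 at depth 8
  del 244.0.0.0/8 (clear depth 8)
  add 244.0.0.0/8 -> H3 at depth 8
  add 244.102.0.0/18 -> H6 at depth 18
  del 244.0.0.0/8 (clear depth 8)
  add 0.0.0.0/0 -> H2 at depth 0
  add 24.23.0.0/16 -> H6 at depth 16
  Q 24.23.13.37: descend 0001100000010111 ; hops seen [H2,H6] ; pick H6
  Q 186.204.52.112: descend 1 ; hops seen [H2] ; pick H2
  del 244.102.0.0/18 (clear depth 18)
  add 24.0.0.0/8 -> H5 at depth 8
  Q 24.0.0.14: descend 00011000000 ; hops seen [H2,H5] ; pick H5
  Q 24.0.0.0: descend 00011000000 ; hops seen [H2,H5] ; pick H5
  Q 24.0.0.24: descend 00011000000 ; hops seen [H2,H5] ; pick H5
  add 0.0.0.0/0 -> H6 at depth 0
  add 244.102.9.236/32 -> H7 at depth 32
  Q 244.102.9.236: descend 11110100011001100000100111101100 ; hops seen [H6,H7] ; pick H7
  del 244.102.9.236/32 (clear depth 32)
  del 24.23.0.0/16 (clear depth 16)
  Q 24.1.99.226: descend 00011000000 ; hops seen [H6,H5] ; pick H5
  add 244.0.0.0/7 -> H0 at depth 7
  add 24.23.76.223/32 -> H1 at depth 32
  Q 244.0.1.76: descend 111101000 ; hops seen [H6,H0] ; pick H0
  Q 24.0.0.117: descend 00011000000 ; hops seen [H6,H5] ; pick H5
  add 24.0.0.0/8 -> H6 at depth 8
  Q 24.23.76.223: descend 00011000000101110100110011011111 ; hops seen [H6,H6,H1] ; pick H1
  Q 29.225.68.131: descend 00011 ; hops seen [H6] ; pick H6
  add 24.23.76.0/24 -> H0 at depth 24
  add 244.102.9.236/32 -> H4 at depth 32
  Q 154.172.106.57: descend 1 ; hops seen [H6] ; pick H6
  add 244.102.0.0/16 -> H7 at depth 16
  del 244.0.0.0/7 (clear depth 7)
  Q 190.136.247.130: descend 1 ; hops seen [H6] ; pick H6
  del 0.0.0.0/0 (clear depth 0)
  add 244.0.0.0/8 -> H0 at depth 8
  Q 244.102.0.10: descend 11110100011001100000 ; hops seen [H0,H7] ; pick H7
  Q 244.102.9.236: descend 11110100011001100000100111101100 ; hops seen [H0,H7,H4] ; pick H4
  Q 24.23.76.223: descend 00011000000101110100110011011111 ; hops seen [H6,H0,H1] ; pick H1
  Q 173.136.103.89: descend 1 ; hops seen [∅] ; pick no-route

== LOOKUPS ==
["H6","H2","H5","H5","H5","H7","H5","H0","H5","H1","H6","H6","H6","H7","H4","H1","no-route"]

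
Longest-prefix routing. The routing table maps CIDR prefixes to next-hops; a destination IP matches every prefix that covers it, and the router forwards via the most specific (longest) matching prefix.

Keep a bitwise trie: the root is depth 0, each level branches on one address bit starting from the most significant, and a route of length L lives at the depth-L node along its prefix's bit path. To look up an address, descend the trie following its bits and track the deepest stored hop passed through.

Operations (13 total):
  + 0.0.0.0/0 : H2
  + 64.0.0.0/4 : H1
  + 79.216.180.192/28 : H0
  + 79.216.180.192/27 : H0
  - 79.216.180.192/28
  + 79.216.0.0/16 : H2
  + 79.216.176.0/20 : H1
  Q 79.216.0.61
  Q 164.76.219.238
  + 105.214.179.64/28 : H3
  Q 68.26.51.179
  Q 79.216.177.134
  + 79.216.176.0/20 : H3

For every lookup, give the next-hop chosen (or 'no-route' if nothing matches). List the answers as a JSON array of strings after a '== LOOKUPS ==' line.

Process each operation:
  add 0.0.0.0/0 -> H2 at depth 0
  add 64.0.0.0/4 -> H1 at depth 4
  add 79.216.180.192/28 -> H0 at depth 28
  add 79.216.180.192/27 -> H0 at depth 27
  - 79.216.180.192/28 clear@28
  add 79.216.0.0/16 -> H2 at depth 16
  add 79.216.176.0/20 -> H1 at depth 20
  lookup 79.216.0.61: bits 0100111111011000 walk d0:H2→d1:-→d2:-→d3:-→d4:H1→d5:-→d6:-→d7:-→d8:-→d9:-→d10:-→d11:-→d12:-→d13:-→d14:-→d15:-→d16:H2 -> H2
  lookup 164.76.219.238: bits ε walk d0:H2 -> H2
  add 105.214.179.64/28 -> H3 at depth 28
  lookup 68.26.51.179: bits 0100 walk d0:H2→d1:-→d2:-→d3:-→d4:H1 -> H1
  lookup 79.216.177.134: bits 010011111101100010110 walk d0:H2→d1:-→d2:-→d3:-→d4:H1→d5:-→d6:-→d7:-→d8:-→d9:-→d10:-→d11:-→d12:-→d13:-→d14:-→d15:-→d16:H2→d17:-→d18:-→d19:-→d20:H1→d21:- -> H1
  add 79.216.176.0/20 -> H3 at depth 20

== LOOKUPS ==
["H2","H2","H1","H1"]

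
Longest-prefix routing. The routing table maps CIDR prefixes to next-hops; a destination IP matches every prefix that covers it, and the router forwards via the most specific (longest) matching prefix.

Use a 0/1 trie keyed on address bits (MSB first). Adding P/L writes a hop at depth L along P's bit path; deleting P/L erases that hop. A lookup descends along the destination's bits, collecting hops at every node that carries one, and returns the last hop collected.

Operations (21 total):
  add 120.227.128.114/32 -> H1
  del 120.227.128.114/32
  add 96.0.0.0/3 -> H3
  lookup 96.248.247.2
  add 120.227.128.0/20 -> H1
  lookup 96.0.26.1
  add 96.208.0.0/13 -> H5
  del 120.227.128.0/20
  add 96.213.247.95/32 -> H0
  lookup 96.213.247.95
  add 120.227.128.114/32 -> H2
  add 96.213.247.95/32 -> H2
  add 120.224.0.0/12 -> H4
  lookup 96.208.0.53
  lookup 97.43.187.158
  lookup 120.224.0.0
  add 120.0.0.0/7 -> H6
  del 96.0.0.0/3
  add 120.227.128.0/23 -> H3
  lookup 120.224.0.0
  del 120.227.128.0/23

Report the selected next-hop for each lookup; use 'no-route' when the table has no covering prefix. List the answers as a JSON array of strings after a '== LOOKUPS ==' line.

Process each operation:
  + 120.227.128.114/32 (H1) depth=32
  del 120.227.128.114/32 (clear depth 32)
  + 96.0.0.0/3 (H3) depth=3
  ? 96.248.247.2  path d0:-→d1:-→d2:-→d3:H3  best=H3
  + 120.227.128.0/20 (H1) depth=20
  ? 96.0.26.1  path d0:-→d1:-→d2:-→d3:H3  best=H3
  + 96.208.0.0/13 (H5) depth=13
  del 120.227.128.0/20 (clear depth 20)
  + 96.213.247.95/32 (H0) depth=32
  ? 96.213.247.95  path d0:-→d1:-→d2:-→d3:H3→d4:-→d5:-→d6:-→d7:-→d8:-→d9:-→d10:-→d11:-→d12:-→d13:H5→d14:-→d15:-→d16:-→d17:-→d18:-→d19:-→d20:-→d21:-→d22:-→d23:-→d24:-→d25:-→d26:-→d27:-→d28:-→d29:-→d30:-→d31:-→d32:H0  best=H0
  + 120.227.128.114/32 (H2) depth=32
  + 96.213.247.95/32 (H2) depth=32
  + 120.224.0.0/12 (H4) depth=12
  ? 96.208.0.53  path d0:-→d1:-→d2:-→d3:H3→d4:-→d5:-→d6:-→d7:-→d8:-→d9:-→d10:-→d11:-→d12:-→d13:H5  best=H5
  ? 97.43.187.158  path d0:-→d1:-→d2:-→d3:H3→d4:-→d5:-→d6:-→d7:-  best=H3
  ? 120.224.0.0  path d0:-→d1:-→d2:-→d3:H3→d4:-→d5:-→d6:-→d7:-→d8:-→d9:-→d10:-→d11:-→d12:H4→d13:-→d14:-  best=H4
  + 120.0.0.0/7 (H6) depth=7
  del 96.0.0.0/3 (clear depth 3)
  + 120.227.128.0/23 (H3) depth=23
  ? 120.224.0.0  path d0:-→d1:-→d2:-→d3:-→d4:-→d5:-→d6:-→d7:H6→d8:-→d9:-→d10:-→d11:-→d12:H4→d13:-→d14:-  best=H4
  del 120.227.128.0/23 (clear depth 23)

== LOOKUPS ==
["H3","H3","H0","H5","H3","H4","H4"]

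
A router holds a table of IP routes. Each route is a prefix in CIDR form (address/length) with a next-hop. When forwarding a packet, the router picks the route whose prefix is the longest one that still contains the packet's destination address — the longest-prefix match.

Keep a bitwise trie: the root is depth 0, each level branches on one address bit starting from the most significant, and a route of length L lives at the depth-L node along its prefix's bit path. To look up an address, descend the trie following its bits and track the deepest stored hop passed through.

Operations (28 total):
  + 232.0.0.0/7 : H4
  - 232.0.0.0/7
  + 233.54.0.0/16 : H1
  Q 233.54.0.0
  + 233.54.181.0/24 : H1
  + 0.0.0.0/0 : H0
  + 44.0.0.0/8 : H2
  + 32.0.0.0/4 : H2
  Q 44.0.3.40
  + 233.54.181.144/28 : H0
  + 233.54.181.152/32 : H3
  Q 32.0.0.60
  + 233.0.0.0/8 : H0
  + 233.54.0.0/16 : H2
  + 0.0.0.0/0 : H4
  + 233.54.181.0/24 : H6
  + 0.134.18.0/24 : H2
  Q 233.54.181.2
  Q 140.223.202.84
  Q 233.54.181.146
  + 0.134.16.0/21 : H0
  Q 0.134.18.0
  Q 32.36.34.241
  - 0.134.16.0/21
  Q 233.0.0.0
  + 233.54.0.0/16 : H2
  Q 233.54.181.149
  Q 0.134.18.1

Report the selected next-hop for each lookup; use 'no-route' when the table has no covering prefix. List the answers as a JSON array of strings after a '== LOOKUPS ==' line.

Trace:
  + 232.0.0.0/7 (H4) depth=7
  del 232.0.0.0/7 (clear depth 7)
  + 233.54.0.0/16 (H1) depth=16
  ? 233.54.0.0  path d0:-→d1:-→d2:-→d3:-→d4:-→d5:-→d6:-→d7:-→d8:-→d9:-→d10:-→d11:-→d12:-→d13:-→d14:-→d15:-→d16:H1  best=H1
  + 233.54.181.0/24 (H1) depth=24
  + 0.0.0.0/0 (H0) depth=0
  + 44.0.0.0/8 (H2) depth=8
  + 32.0.0.0/4 (H2) depth=4
  ? 44.0.3.40  path d0:H0→d1:-→d2:-→d3:-→d4:H2→d5:-→d6:-→d7:-→d8:H2  best=H2
  + 233.54.181.144/28 (H0) depth=28
  + 233.54.181.152/32 (H3) depth=32
  ? 32.0.0.60  path d0:H0→d1:-→d2:-→d3:-→d4:H2  best=H2
  + 233.0.0.0/8 (H0) depth=8
  + 233.54.0.0/16 (H2) depth=16
  + 0.0.0.0/0 (H4) depth=0
  + 233.54.181.0/24 (H6) depth=24
  + 0.134.18.0/24 (H2) depth=24
  ? 233.54.181.2  path d0:H4→d1:-→d2:-→d3:-→d4:-→d5:-→d6:-→d7:-→d8:H0→d9:-→d10:-→d11:-→d12:-→d13:-→d14:-→d15:-→d16:H2→d17:-→d18:-→d19:-→d20:-→d21:-→d22:-→d23:-→d24:H6  best=H6
  ? 140.223.202.84  path d0:H4→d1:-  best=H4
  ? 233.54.181.146  path d0:H4→d1:-→d2:-→d3:-→d4:-→d5:-→d6:-→d7:-→d8:H0→d9:-→d10:-→d11:-→d12:-→d13:-→d14:-→d15:-→d16:H2→d17:-→d18:-→d19:-→d20:-→d21:-→d22:-→d23:-→d24:H6→d25:-→d26:-→d27:-→d28:H0  best=H0
  + 0.134.16.0/21 (H0) depth=21
  ? 0.134.18.0  path d0:H4→d1:-→d2:-→d3:-→d4:-→d5:-→d6:-→d7:-→d8:-→d9:-→d10:-→d11:-→d12:-→d13:-→d14:-→d15:-→d16:-→d17:-→d18:-→d19:-→d20:-→d21:H0→d22:-→d23:-→d24:H2  best=H2
  ? 32.36.34.241  path d0:H4→d1:-→d2:-→d3:-→d4:H2  best=H2
  del 0.134.16.0/21 (clear depth 21)
  ? 233.0.0.0  path d0:H4→d1:-→d2:-→d3:-→d4:-→d5:-→d6:-→d7:-→d8:H0→d9:-→d10:-  best=H0
  + 233.54.0.0/16 (H2) depth=16
  ? 233.54.181.149  path d0:H4→d1:-→d2:-→d3:-→d4:-→d5:-→d6:-→d7:-→d8:H0→d9:-→d10:-→d11:-→d12:-→d13:-→d14:-→d15:-→d16:H2→d17:-→d18:-→d19:-→d20:-→d21:-→d22:-→d23:-→d24:H6→d25:-→d26:-→d27:-→d28:H0  best=H0
  ? 0.134.18.1  path d0:H4→d1:-→d2:-→d3:-→d4:-→d5:-→d6:-→d7:-→d8:-→d9:-→d10:-→d11:-→d12:-→d13:-→d14:-→d15:-→d16:-→d17:-→d18:-→d19:-→d20:-→d21:-→d22:-→d23:-→d24:H2  best=H2

== LOOKUPS ==
["H1","H2","H2","H6","H4","H0","H2","H2","H0","H0","H2"]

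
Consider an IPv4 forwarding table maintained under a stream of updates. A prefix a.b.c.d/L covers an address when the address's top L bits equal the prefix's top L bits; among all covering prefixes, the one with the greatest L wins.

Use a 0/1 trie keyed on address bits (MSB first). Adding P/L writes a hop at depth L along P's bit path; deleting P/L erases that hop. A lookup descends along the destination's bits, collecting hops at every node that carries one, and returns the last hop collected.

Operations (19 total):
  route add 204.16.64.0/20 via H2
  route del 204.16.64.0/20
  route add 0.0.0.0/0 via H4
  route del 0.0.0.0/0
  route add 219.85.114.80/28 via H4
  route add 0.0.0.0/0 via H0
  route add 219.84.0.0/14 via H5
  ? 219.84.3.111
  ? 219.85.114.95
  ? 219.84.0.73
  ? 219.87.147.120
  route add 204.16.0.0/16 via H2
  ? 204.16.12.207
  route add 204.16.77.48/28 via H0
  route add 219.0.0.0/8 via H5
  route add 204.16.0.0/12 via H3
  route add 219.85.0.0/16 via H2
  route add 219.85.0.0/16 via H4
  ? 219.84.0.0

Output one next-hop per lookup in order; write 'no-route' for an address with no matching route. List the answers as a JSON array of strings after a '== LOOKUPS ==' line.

Apply in order:
  add 204.16.64.0/20 -> H2 at depth 20
  - 204.16.64.0/20 clear@20
  add 0.0.0.0/0 -> H4 at depth 0
  - 0.0.0.0/0 clear@0
  add 219.85.114.80/28 -> H4 at depth 28
  add 0.0.0.0/0 -> H0 at depth 0
  add 219.84.0.0/14 -> H5 at depth 14
  ? 219.84.3.111  path d0:H0→d1:-→d2:-→d3:-→d4:-→d5:-→d6:-→d7:-→d8:-→d9:-→d10:-→d11:-→d12:-→d13:-→d14:H5→d15:-  best=H5
  ? 219.85.114.95  path d0:H0→d1:-→d2:-→d3:-→d4:-→d5:-→d6:-→d7:-→d8:-→d9:-→d10:-→d11:-→d12:-→d13:-→d14:H5→d15:-→d16:-→d17:-→d18:-→d19:-→d20:-→d21:-→d22:-→d23:-→d24:-→d25:-→d26:-→d27:-→d28:H4  best=H4
  ? 219.84.0.73  path d0:H0→d1:-→d2:-→d3:-→d4:-→d5:-→d6:-→d7:-→d8:-→d9:-→d10:-→d11:-→d12:-→d13:-→d14:H5→d15:-  best=H5
  ? 219.87.147.120  path d0:H0→d1:-→d2:-→d3:-→d4:-→d5:-→d6:-→d7:-→d8:-→d9:-→d10:-→d11:-→d12:-→d13:-→d14:H5  best=H5
  add 204.16.0.0/16 -> H2 at depth 16
  ? 204.16.12.207  path d0:H0→d1:-→d2:-→d3:-→d4:-→d5:-→d6:-→d7:-→d8:-→d9:-→d10:-→d11:-→d12:-→d13:-→d14:-→d15:-→d16:H2→d17:-  best=H2
  add 204.16.77.48/28 -> H0 at depth 28
  add 219.0.0.0/8 -> H5 at depth 8
  add 204.16.0.0/12 -> H3 at depth 12
  add 219.85.0.0/16 -> H2 at depth 16
  add 219.85.0.0/16 -> H4 at depth 16
  ? 219.84.0.0  path d0:H0→d1:-→d2:-→d3:-→d4:-→d5:-→d6:-→d7:-→d8:H5→d9:-→d10:-→d11:-→d12:-→d13:-→d14:H5→d15:-  best=H5

== LOOKUPS ==
["H5","H4","H5","H5","H2","H5"]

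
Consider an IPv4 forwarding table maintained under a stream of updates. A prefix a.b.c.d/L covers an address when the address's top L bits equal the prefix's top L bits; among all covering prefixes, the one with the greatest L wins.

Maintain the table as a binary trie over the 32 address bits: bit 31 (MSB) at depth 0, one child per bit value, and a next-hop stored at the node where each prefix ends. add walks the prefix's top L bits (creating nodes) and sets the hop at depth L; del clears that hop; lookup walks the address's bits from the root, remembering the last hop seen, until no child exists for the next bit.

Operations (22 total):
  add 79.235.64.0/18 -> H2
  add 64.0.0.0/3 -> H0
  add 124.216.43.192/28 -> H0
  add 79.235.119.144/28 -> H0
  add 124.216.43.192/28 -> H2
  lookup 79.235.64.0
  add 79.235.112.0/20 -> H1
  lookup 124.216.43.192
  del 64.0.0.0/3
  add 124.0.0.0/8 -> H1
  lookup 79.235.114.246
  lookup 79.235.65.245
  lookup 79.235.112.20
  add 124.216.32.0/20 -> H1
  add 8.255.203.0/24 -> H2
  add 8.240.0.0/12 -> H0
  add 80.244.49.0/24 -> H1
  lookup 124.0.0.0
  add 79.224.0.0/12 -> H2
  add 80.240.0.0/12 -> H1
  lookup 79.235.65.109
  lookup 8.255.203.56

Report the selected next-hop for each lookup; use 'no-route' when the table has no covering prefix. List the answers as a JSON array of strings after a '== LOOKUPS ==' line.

Trace:
  add 79.235.64.0/18 -> H2 at depth 18
  add 64.0.0.0/3 -> H0 at depth 3
  add 124.216.43.192/28 -> H0 at depth 28
  add 79.235.119.144/28 -> H0 at depth 28
  add 124.216.43.192/28 -> H2 at depth 28
  lookup 79.235.64.0: bits 010011111110101101 walk d0:-→d1:-→d2:-→d3:H0→d4:-→d5:-→d6:-→d7:-→d8:-→d9:-→d10:-→d11:-→d12:-→d13:-→d14:-→d15:-→d16:-→d17:-→d18:H2 -> H2
  add 79.235.112.0/20 -> H1 at depth 20
  lookup 124.216.43.192: bits 0111110011011000001010111100 walk d0:-→d1:-→d2:-→d3:-→d4:-→d5:-→d6:-→d7:-→d8:-→d9:-→d10:-→d11:-→d12:-→d13:-→d14:-→d15:-→d16:-→d17:-→d18:-→d19:-→d20:-→d21:-→d22:-→d23:-→d24:-→d25:-→d26:-→d27:-→d28:H2 -> H2
  del 64.0.0.0/3 (clear depth 3)
  add 124.0.0.0/8 -> H1 at depth 8
  lookup 79.235.114.246: bits 010011111110101101110 walk d0:-→d1:-→d2:-→d3:-→d4:-→d5:-→d6:-→d7:-→d8:-→d9:-→d10:-→d11:-→d12:-→d13:-→d14:-→d15:-→d16:-→d17:-→d18:H2→d19:-→d20:H1→d21:- -> H1
  lookup 79.235.65.245: bits 010011111110101101 walk d0:-→d1:-→d2:-→d3:-→d4:-→d5:-→d6:-→d7:-→d8:-→d9:-→d10:-→d11:-→d12:-→d13:-→d14:-→d15:-→d16:-→d17:-→d18:H2 -> H2
  lookup 79.235.112.20: bits 010011111110101101110 walk d0:-→d1:-→d2:-→d3:-→d4:-→d5:-→d6:-→d7:-→d8:-→d9:-→d10:-→d11:-→d12:-→d13:-→d14:-→d15:-→d16:-→d17:-→d18:H2→d19:-→d20:H1→d21:- -> H1
  add 124.216.32.0/20 -> H1 at depth 20
  add 8.255.203.0/24 -> H2 at depth 24
  add 8.240.0.0/12 -> H0 at depth 12
  add 80.244.49.0/24 -> H1 at depth 24
  lookup 124.0.0.0: bits 01111100 walk d0:-→d1:-→d2:-→d3:-→d4:-→d5:-→d6:-→d7:-→d8:H1 -> H1
  add 79.224.0.0/12 -> H2 at depth 12
  add 80.240.0.0/12 -> H1 at depth 12
  lookup 79.235.65.109: bits 010011111110101101 walk d0:-→d1:-→d2:-→d3:-→d4:-→d5:-→d6:-→d7:-→d8:-→d9:-→d10:-→d11:-→d12:H2→d13:-→d14:-→d15:-→d16:-→d17:-→d18:H2 -> H2
  lookup 8.255.203.56: bits 000010001111111111001011 walk d0:-→d1:-→d2:-→d3:-→d4:-→d5:-→d6:-→d7:-→d8:-→d9:-→d10:-→d11:-→d12:H0→d13:-→d14:-→d15:-→d16:-→d17:-→d18:-→d19:-→d20:-→d21:-→d22:-→d23:-→d24:H2 -> H2

== LOOKUPS ==
["H2","H2","H1","H2","H1","H1","H2","H2"]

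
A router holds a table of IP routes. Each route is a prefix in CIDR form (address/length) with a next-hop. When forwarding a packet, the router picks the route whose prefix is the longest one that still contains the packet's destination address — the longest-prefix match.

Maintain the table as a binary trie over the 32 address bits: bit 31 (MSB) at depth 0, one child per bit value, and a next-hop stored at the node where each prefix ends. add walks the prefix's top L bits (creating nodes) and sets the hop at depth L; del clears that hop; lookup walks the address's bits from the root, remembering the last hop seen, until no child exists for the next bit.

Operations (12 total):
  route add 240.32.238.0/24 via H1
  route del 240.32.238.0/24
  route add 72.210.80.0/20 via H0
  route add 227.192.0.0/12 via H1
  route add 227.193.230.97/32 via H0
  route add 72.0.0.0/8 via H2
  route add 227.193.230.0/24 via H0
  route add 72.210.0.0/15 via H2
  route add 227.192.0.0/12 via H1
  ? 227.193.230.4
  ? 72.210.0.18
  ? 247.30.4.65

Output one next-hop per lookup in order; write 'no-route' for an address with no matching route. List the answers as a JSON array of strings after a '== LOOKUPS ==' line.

Apply in order:
  + 240.32.238.0/24 (H1) depth=24
  - 240.32.238.0/24 clear@24
  + 72.210.80.0/20 (H0) depth=20
  + 227.192.0.0/12 (H1) depth=12
  + 227.193.230.97/32 (H0) depth=32
  + 72.0.0.0/8 (H2) depth=8
  + 227.193.230.0/24 (H0) depth=24
  + 72.210.0.0/15 (H2) depth=15
  + 227.192.0.0/12 (H1) depth=12
  Q 227.193.230.4: descend 1110001111000001111001100 ; hops seen [H1,H0] ; pick H0
  Q 72.210.0.18: descend 01001000110100100 ; hops seen [H2,H2] ; pick H2
  Q 247.30.4.65: descend 11110 ; hops seen [∅] ; pick no-route

== LOOKUPS ==
["H0","H2","no-route"]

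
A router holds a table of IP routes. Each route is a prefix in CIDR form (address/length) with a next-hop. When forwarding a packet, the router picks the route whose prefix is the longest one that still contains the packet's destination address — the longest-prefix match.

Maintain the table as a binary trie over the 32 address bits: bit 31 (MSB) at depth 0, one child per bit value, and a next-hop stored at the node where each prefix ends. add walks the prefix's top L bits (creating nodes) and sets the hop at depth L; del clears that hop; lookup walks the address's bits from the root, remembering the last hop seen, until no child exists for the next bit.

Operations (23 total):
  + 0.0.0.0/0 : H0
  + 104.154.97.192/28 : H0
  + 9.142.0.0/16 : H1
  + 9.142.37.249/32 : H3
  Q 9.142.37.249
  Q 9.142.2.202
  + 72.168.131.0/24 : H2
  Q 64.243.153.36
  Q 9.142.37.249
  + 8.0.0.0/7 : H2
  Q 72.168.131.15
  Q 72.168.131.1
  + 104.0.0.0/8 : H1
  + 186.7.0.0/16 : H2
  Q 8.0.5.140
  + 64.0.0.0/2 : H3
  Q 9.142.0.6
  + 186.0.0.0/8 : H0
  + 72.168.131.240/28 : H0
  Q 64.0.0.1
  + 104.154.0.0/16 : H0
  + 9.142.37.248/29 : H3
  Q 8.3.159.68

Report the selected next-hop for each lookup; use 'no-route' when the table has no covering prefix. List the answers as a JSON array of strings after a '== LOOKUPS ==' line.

Process each operation:
  add 0.0.0.0/0 -> H0 at depth 0
  add 104.154.97.192/28 -> H0 at depth 28
  add 9.142.0.0/16 -> H1 at depth 16
  add 9.142.37.249/32 -> H3 at depth 32
  Q 9.142.37.249: descend 00001001100011100010010111111001 ; hops seen [H0,H1,H3] ; pick H3
  Q 9.142.2.202: descend 000010011000111000 ; hops seen [H0,H1] ; pick H1
  add 72.168.131.0/24 -> H2 at depth 24
  Q 64.243.153.36: descend 0100 ; hops seen [H0] ; pick H0
  Q 9.142.37.249: descend 00001001100011100010010111111001 ; hops seen [H0,H1,H3] ; pick H3
  add 8.0.0.0/7 -> H2 at depth 7
  Q 72.168.131.15: descend 010010001010100010000011 ; hops seen [H0,H2] ; pick H2
  Q 72.168.131.1: descend 010010001010100010000011 ; hops seen [H0,H2] ; pick H2
  add 104.0.0.0/8 -> H1 at depth 8
  add 186.7.0.0/16 -> H2 at depth 16
  Q 8.0.5.140: descend 0000100 ; hops seen [H0,H2] ; pick H2
  add 64.0.0.0/2 -> H3 at depth 2
  Q 9.142.0.6: descend 000010011000111000 ; hops seen [H0,H2,H1] ; pick H1
  add 186.0.0.0/8 -> H0 at depth 8
  add 72.168.131.240/28 -> H0 at depth 28
  Q 64.0.0.1: descend 0100 ; hops seen [H0,H3] ; pick H3
  add 104.154.0.0/16 -> H0 at depth 16
  add 9.142.37.248/29 -> H3 at depth 29
  Q 8.3.159.68: descend 0000100 ; hops seen [H0,H2] ; pick H2

== LOOKUPS ==
["H3","H1","H0","H3","H2","H2","H2","H1","H3","H2"]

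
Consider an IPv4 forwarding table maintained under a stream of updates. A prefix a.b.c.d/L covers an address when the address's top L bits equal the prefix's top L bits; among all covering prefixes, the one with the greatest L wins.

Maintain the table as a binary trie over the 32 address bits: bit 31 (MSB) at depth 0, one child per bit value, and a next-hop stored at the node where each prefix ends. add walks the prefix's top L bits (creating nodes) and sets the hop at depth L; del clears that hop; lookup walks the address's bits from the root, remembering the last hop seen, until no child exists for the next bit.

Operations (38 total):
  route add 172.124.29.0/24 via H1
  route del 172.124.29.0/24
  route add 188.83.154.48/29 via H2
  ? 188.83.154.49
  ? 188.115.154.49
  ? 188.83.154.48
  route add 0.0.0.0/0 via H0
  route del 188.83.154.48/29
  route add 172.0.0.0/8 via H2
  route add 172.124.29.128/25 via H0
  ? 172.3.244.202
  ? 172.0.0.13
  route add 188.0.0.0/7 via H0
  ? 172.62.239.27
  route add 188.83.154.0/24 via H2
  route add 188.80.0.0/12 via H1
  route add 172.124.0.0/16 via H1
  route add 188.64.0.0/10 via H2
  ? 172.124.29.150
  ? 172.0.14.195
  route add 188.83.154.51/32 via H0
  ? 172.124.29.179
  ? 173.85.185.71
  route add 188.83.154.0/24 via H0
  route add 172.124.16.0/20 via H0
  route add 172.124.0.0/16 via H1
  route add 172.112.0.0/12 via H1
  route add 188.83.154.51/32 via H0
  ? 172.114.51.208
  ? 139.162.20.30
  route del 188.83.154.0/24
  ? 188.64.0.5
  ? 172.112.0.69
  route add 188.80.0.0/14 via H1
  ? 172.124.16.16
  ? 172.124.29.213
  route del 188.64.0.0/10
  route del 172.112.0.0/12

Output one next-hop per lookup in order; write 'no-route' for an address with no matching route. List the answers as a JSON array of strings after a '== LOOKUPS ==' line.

Trace:
  + 172.124.29.0/24 (H1) depth=24
  del 172.124.29.0/24 (clear depth 24)
  + 188.83.154.48/29 (H2) depth=29
  lookup 188.83.154.49: bits 10111100010100111001101000110 walk d0:-→d1:-→d2:-→d3:-→d4:-→d5:-→d6:-→d7:-→d8:-→d9:-→d10:-→d11:-→d12:-→d13:-→d14:-→d15:-→d16:-→d17:-→d18:-→d19:-→d20:-→d21:-→d22:-→d23:-→d24:-→d25:-→d26:-→d27:-→d28:-→d29:H2 -> H2
  lookup 188.115.154.49: bits 1011110001 walk d0:-→d1:-→d2:-→d3:-→d4:-→d5:-→d6:-→d7:-→d8:-→d9:-→d10:- -> no-route
  lookup 188.83.154.48: bits 10111100010100111001101000110 walk d0:-→d1:-→d2:-→d3:-→d4:-→d5:-→d6:-→d7:-→d8:-→d9:-→d10:-→d11:-→d12:-→d13:-→d14:-→d15:-→d16:-→d17:-→d18:-→d19:-→d20:-→d21:-→d22:-→d23:-→d24:-→d25:-→d26:-→d27:-→d28:-→d29:H2 -> H2
  + 0.0.0.0/0 (H0) depth=0
  del 188.83.154.48/29 (clear depth 29)
  + 172.0.0.0/8 (H2) depth=8
  + 172.124.29.128/25 (H0) depth=25
  lookup 172.3.244.202: bits 101011000 walk d0:H0→d1:-→d2:-→d3:-→d4:-→d5:-→d6:-→d7:-→d8:H2→d9:- -> H2
  lookup 172.0.0.13: bits 101011000 walk d0:H0→d1:-→d2:-→d3:-→d4:-→d5:-→d6:-→d7:-→d8:H2→d9:- -> H2
  + 188.0.0.0/7 (H0) depth=7
  lookup 172.62.239.27: bits 101011000 walk d0:H0→d1:-→d2:-→d3:-→d4:-→d5:-→d6:-→d7:-→d8:H2→d9:- -> H2
  + 188.83.154.0/24 (H2) depth=24
  + 188.80.0.0/12 (H1) depth=12
  + 172.124.0.0/16 (H1) depth=16
  + 188.64.0.0/10 (H2) depth=10
  lookup 172.124.29.150: bits 1010110001111100000111011 walk d0:H0→d1:-→d2:-→d3:-→d4:-→d5:-→d6:-→d7:-→d8:H2→d9:-→d10:-→d11:-→d12:-→d13:-→d14:-→d15:-→d16:H1→d17:-→d18:-→d19:-→d20:-→d21:-→d22:-→d23:-→d24:-→d25:H0 -> H0
  lookup 172.0.14.195: bits 101011000 walk d0:H0→d1:-→d2:-→d3:-→d4:-→d5:-→d6:-→d7:-→d8:H2→d9:- -> H2
  + 188.83.154.51/32 (H0) depth=32
  lookup 172.124.29.179: bits 1010110001111100000111011 walk d0:H0→d1:-→d2:-→d3:-→d4:-→d5:-→d6:-→d7:-→d8:H2→d9:-→d10:-→d11:-→d12:-→d13:-→d14:-→d15:-→d16:H1→d17:-→d18:-→d19:-→d20:-→d21:-→d22:-→d23:-→d24:-→d25:H0 -> H0
  lookup 173.85.185.71: bits 1010110 walk d0:H0→d1:-→d2:-→d3:-→d4:-→d5:-→d6:-→d7:- -> H0
  + 188.83.154.0/24 (H0) depth=24
  + 172.124.16.0/20 (H0) depth=20
  + 172.124.0.0/16 (H1) depth=16
  + 172.112.0.0/12 (H1) depth=12
  + 188.83.154.51/32 (H0) depth=32
  lookup 172.114.51.208: bits 101011000111 walk d0:H0→d1:-→d2:-→d3:-→d4:-→d5:-→d6:-→d7:-→d8:H2→d9:-→d10:-→d11:-→d12:H1 -> H1
  lookup 139.162.20.30: bits 10 walk d0:H0→d1:-→d2:- -> H0
  del 188.83.154.0/24 (clear depth 24)
  lookup 188.64.0.5: bits 10111100010 walk d0:H0→d1:-→d2:-→d3:-→d4:-→d5:-→d6:-→d7:H0→d8:-→d9:-→d10:H2→d11:- -> H2
  lookup 172.112.0.69: bits 101011000111 walk d0:H0→d1:-→d2:-→d3:-→d4:-→d5:-→d6:-→d7:-→d8:H2→d9:-→d10:-→d11:-→d12:H1 -> H1
  + 188.80.0.0/14 (H1) depth=14
  lookup 172.124.16.16: bits 10101100011111000001 walk d0:H0→d1:-→d2:-→d3:-→d4:-→d5:-→d6:-→d7:-→d8:H2→d9:-→d10:-→d11:-→d12:H1→d13:-→d14:-→d15:-→d16:H1→d17:-→d18:-→d19:-→d20:H0 -> H0
  lookup 172.124.29.213: bits 1010110001111100000111011 walk d0:H0→d1:-→d2:-→d3:-→d4:-→d5:-→d6:-→d7:-→d8:H2→d9:-→d10:-→d11:-→d12:H1→d13:-→d14:-→d15:-→d16:H1→d17:-→d18:-→d19:-→d20:H0→d21:-→d22:-→d23:-→d24:-→d25:H0 -> H0
  del 188.64.0.0/10 (clear depth 10)
  del 172.112.0.0/12 (clear depth 12)

== LOOKUPS ==
["H2","no-route","H2","H2","H2","H2","H0","H2","H0","H0","H1","H0","H2","H1","H0","H0"]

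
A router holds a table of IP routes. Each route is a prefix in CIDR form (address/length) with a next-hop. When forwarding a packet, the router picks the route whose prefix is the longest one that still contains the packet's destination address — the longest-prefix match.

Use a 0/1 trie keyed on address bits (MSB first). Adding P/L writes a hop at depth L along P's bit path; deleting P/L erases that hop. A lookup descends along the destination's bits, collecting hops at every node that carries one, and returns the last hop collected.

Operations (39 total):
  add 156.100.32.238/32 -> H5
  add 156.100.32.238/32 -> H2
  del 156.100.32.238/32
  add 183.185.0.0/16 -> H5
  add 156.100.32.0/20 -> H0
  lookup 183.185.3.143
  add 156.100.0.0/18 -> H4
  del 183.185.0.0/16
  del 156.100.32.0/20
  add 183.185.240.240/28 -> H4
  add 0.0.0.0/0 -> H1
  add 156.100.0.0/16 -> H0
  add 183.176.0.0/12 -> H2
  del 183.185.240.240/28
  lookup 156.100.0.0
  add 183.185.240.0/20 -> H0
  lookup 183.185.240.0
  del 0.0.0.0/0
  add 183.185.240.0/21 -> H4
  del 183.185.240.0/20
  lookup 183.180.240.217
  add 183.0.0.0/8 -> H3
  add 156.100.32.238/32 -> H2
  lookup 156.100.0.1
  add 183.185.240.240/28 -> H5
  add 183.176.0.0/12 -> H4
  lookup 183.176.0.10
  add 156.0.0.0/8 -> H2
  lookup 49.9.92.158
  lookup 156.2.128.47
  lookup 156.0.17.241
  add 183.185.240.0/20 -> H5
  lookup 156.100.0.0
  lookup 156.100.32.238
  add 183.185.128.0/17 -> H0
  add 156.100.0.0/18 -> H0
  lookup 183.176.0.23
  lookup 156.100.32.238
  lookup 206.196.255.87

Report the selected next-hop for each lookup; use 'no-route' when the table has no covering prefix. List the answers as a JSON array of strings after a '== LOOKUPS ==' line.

Apply in order:
  + 156.100.32.238/32 (H5) depth=32
  + 156.100.32.238/32 (H2) depth=32
  - 156.100.32.238/32 clear@32
  + 183.185.0.0/16 (H5) depth=16
  + 156.100.32.0/20 (H0) depth=20
  ? 183.185.3.143  path d0:-→d1:-→d2:-→d3:-→d4:-→d5:-→d6:-→d7:-→d8:-→d9:-→d10:-→d11:-→d12:-→d13:-→d14:-→d15:-→d16:H5  best=H5
  + 156.100.0.0/18 (H4) depth=18
  - 183.185.0.0/16 clear@16
  - 156.100.32.0/20 clear@20
  + 183.185.240.240/28 (H4) depth=28
  + 0.0.0.0/0 (H1) depth=0
  + 156.100.0.0/16 (H0) depth=16
  + 183.176.0.0/12 (H2) depth=12
  - 183.185.240.240/28 clear@28
  ? 156.100.0.0  path d0:H1→d1:-→d2:-→d3:-→d4:-→d5:-→d6:-→d7:-→d8:-→d9:-→d10:-→d11:-→d12:-→d13:-→d14:-→d15:-→d16:H0→d17:-→d18:H4  best=H4
  + 183.185.240.0/20 (H0) depth=20
  ? 183.185.240.0  path d0:H1→d1:-→d2:-→d3:-→d4:-→d5:-→d6:-→d7:-→d8:-→d9:-→d10:-→d11:-→d12:H2→d13:-→d14:-→d15:-→d16:-→d17:-→d18:-→d19:-→d20:H0→d21:-→d22:-→d23:-→d24:-  best=H0
  - 0.0.0.0/0 clear@0
  + 183.185.240.0/21 (H4) depth=21
  - 183.185.240.0/20 clear@20
  ? 183.180.240.217  path d0:-→d1:-→d2:-→d3:-→d4:-→d5:-→d6:-→d7:-→d8:-→d9:-→d10:-→d11:-→d12:H2  best=H2
  + 183.0.0.0/8 (H3) depth=8
  + 156.100.32.238/32 (H2) depth=32
  ? 156.100.0.1  path d0:-→d1:-→d2:-→d3:-→d4:-→d5:-→d6:-→d7:-→d8:-→d9:-→d10:-→d11:-→d12:-→d13:-→d14:-→d15:-→d16:H0→d17:-→d18:H4  best=H4
  + 183.185.240.240/28 (H5) depth=28
  + 183.176.0.0/12 (H4) depth=12
  ? 183.176.0.10  path d0:-→d1:-→d2:-→d3:-→d4:-→d5:-→d6:-→d7:-→d8:H3→d9:-→d10:-→d11:-→d12:H4  best=H4
  + 156.0.0.0/8 (H2) depth=8
  ? 49.9.92.158  path d0:-  best=no-route
  ? 156.2.128.47  path d0:-→d1:-→d2:-→d3:-→d4:-→d5:-→d6:-→d7:-→d8:H2→d9:-  best=H2
  ? 156.0.17.241  path d0:-→d1:-→d2:-→d3:-→d4:-→d5:-→d6:-→d7:-→d8:H2→d9:-  best=H2
  + 183.185.240.0/20 (H5) depth=20
  ? 156.100.0.0  path d0:-→d1:-→d2:-→d3:-→d4:-→d5:-→d6:-→d7:-→d8:H2→d9:-→d10:-→d11:-→d12:-→d13:-→d14:-→d15:-→d16:H0→d17:-→d18:H4  best=H4
  ? 156.100.32.238  path d0:-→d1:-→d2:-→d3:-→d4:-→d5:-→d6:-→d7:-→d8:H2→d9:-→d10:-→d11:-→d12:-→d13:-→d14:-→d15:-→d16:H0→d17:-→d18:H4→d19:-→d20:-→d21:-→d22:-→d23:-→d24:-→d25:-→d26:-→d27:-→d28:-→d29:-→d30:-→d31:-→d32:H2  best=H2
  + 183.185.128.0/17 (H0) depth=17
  + 156.100.0.0/18 (H0) depth=18
  ? 183.176.0.23  path d0:-→d1:-→d2:-→d3:-→d4:-→d5:-→d6:-→d7:-→d8:H3→d9:-→d10:-→d11:-→d12:H4  best=H4
  ? 156.100.32.238  path d0:-→d1:-→d2:-→d3:-→d4:-→d5:-→d6:-→d7:-→d8:H2→d9:-→d10:-→d11:-→d12:-→d13:-→d14:-→d15:-→d16:H0→d17:-→d18:H0→d19:-→d20:-→d21:-→d22:-→d23:-→d24:-→d25:-→d26:-→d27:-→d28:-→d29:-→d30:-→d31:-→d32:H2  best=H2
  ? 206.196.255.87  path d0:-→d1:-  best=no-route

== LOOKUPS ==
["H5","H4","H0","H2","H4","H4","no-route","H2","H2","H4","H2","H4","H2","no-route"]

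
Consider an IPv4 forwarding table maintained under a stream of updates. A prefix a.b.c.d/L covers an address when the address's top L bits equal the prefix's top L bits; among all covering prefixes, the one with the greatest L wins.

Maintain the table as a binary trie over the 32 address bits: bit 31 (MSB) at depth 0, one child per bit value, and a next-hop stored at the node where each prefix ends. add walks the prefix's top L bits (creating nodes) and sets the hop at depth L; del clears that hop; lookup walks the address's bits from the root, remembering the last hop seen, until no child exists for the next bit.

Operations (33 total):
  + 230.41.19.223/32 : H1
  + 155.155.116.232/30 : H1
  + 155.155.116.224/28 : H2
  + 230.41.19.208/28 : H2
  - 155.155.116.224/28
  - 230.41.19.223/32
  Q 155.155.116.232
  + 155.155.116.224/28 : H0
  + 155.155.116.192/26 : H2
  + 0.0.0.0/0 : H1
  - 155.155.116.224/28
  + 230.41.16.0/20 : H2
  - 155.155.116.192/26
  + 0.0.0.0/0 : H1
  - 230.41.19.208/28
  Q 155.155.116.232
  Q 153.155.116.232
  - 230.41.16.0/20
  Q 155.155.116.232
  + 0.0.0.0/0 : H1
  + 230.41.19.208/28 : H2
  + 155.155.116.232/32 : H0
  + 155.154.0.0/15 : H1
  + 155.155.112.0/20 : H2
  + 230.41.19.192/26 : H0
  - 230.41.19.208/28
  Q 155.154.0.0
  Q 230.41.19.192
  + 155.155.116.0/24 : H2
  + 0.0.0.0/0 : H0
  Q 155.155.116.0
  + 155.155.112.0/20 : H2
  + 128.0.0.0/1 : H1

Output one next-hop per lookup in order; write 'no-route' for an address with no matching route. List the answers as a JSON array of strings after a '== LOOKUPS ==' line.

Process each operation:
  add 230.41.19.223/32 -> H1 at depth 32
  add 155.155.116.232/30 -> H1 at depth 30
  add 155.155.116.224/28 -> H2 at depth 28
  add 230.41.19.208/28 -> H2 at depth 28
  del 155.155.116.224/28 (clear depth 28)
  del 230.41.19.223/32 (clear depth 32)
  Q 155.155.116.232: descend 100110111001101101110100111010 ; hops seen [H1] ; pick H1
  add 155.155.116.224/28 -> H0 at depth 28
  add 155.155.116.192/26 -> H2 at depth 26
  add 0.0.0.0/0 -> H1 at depth 0
  del 155.155.116.224/28 (clear depth 28)
  add 230.41.16.0/20 -> H2 at depth 20
  del 155.155.116.192/26 (clear depth 26)
  add 0.0.0.0/0 -> H1 at depth 0
  del 230.41.19.208/28 (clear depth 28)
  Q 155.155.116.232: descend 100110111001101101110100111010 ; hops seen [H1,H1] ; pick H1
  Q 153.155.116.232: descend 100110 ; hops seen [H1] ; pick H1
  del 230.41.16.0/20 (clear depth 20)
  Q 155.155.116.232: descend 100110111001101101110100111010 ; hops seen [H1,H1] ; pick H1
  add 0.0.0.0/0 -> H1 at depth 0
  add 230.41.19.208/28 -> H2 at depth 28
  add 155.155.116.232/32 -> H0 at depth 32
  add 155.154.0.0/15 -> H1 at depth 15
  add 155.155.112.0/20 -> H2 at depth 20
  add 230.41.19.192/26 -> H0 at depth 26
  del 230.41.19.208/28 (clear depth 28)
  Q 155.154.0.0: descend 100110111001101 ; hops seen [H1,H1] ; pick H1
  Q 230.41.19.192: descend 111001100010100100010011110 ; hops seen [H1,H0] ; pick H0
  add 155.155.116.0/24 -> H2 at depth 24
  add 0.0.0.0/0 -> H0 at depth 0
  Q 155.155.116.0: descend 100110111001101101110100 ; hops seen [H0,H1,H2,H2] ; pick H2
  add 155.155.112.0/20 -> H2 at depth 20
  add 128.0.0.0/1 -> H1 at depth 1

== LOOKUPS ==
["H1","H1","H1","H1","H1","H0","H2"]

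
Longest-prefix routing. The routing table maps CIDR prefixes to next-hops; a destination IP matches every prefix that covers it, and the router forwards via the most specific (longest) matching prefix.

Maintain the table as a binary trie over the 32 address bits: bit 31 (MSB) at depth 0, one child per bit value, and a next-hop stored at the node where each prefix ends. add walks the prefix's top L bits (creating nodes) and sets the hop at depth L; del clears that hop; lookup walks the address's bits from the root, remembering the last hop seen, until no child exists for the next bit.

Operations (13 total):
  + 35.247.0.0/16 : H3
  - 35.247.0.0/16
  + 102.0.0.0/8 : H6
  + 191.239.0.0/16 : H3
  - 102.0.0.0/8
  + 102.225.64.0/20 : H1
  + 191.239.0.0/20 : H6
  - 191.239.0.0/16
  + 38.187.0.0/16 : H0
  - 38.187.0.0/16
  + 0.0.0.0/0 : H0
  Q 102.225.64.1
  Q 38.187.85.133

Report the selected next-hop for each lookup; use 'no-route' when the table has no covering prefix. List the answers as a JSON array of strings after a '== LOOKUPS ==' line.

Process each operation:
  + 35.247.0.0/16 (H3) depth=16
  - 35.247.0.0/16 clear@16
  + 102.0.0.0/8 (H6) depth=8
  + 191.239.0.0/16 (H3) depth=16
  - 102.0.0.0/8 clear@8
  + 102.225.64.0/20 (H1) depth=20
  + 191.239.0.0/20 (H6) depth=20
  - 191.239.0.0/16 clear@16
  + 38.187.0.0/16 (H0) depth=16
  - 38.187.0.0/16 clear@16
  + 0.0.0.0/0 (H0) depth=0
  Q 102.225.64.1: descend 01100110111000010100 ; hops seen [H0,H1] ; pick H1
  Q 38.187.85.133: descend 0010011010111011 ; hops seen [H0] ; pick H0

== LOOKUPS ==
["H1","H0"]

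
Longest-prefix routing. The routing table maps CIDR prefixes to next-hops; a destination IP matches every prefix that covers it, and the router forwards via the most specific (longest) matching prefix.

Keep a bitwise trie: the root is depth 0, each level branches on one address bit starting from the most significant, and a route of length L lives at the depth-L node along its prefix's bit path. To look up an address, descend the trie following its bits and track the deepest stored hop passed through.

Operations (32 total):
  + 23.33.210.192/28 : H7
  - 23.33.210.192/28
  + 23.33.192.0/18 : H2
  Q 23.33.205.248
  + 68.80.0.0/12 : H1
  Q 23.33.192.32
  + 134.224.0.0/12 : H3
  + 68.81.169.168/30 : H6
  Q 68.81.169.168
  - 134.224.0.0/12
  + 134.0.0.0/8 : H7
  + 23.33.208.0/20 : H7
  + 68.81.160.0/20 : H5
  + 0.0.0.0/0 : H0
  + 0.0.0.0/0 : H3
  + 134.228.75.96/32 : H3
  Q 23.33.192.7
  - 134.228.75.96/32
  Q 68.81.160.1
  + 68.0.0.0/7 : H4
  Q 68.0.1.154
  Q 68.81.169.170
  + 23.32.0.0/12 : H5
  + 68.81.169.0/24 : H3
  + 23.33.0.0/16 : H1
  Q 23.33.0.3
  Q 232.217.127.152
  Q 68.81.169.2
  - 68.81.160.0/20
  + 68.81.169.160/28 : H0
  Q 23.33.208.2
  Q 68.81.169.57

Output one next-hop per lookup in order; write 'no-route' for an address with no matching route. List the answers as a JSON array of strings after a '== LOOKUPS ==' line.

Trace:
  add 23.33.210.192/28 -> H7 at depth 28
  del 23.33.210.192/28 (clear depth 28)
  add 23.33.192.0/18 -> H2 at depth 18
  lookup 23.33.205.248: bits 0001011100100001110 walk d0:-→d1:-→d2:-→d3:-→d4:-→d5:-→d6:-→d7:-→d8:-→d9:-→d10:-→d11:-→d12:-→d13:-→d14:-→d15:-→d16:-→d17:-→d18:H2→d19:- -> H2
  add 68.80.0.0/12 -> H1 at depth 12
  lookup 23.33.192.32: bits 0001011100100001110 walk d0:-→d1:-→d2:-→d3:-→d4:-→d5:-→d6:-→d7:-→d8:-→d9:-→d10:-→d11:-→d12:-→d13:-→d14:-→d15:-→d16:-→d17:-→d18:H2→d19:- -> H2
  add 134.224.0.0/12 -> H3 at depth 12
  add 68.81.169.168/30 -> H6 at depth 30
  lookup 68.81.169.168: bits 010001000101000110101001101010 walk d0:-→d1:-→d2:-→d3:-→d4:-→d5:-→d6:-→d7:-→d8:-→d9:-→d10:-→d11:-→d12:H1→d13:-→d14:-→d15:-→d16:-→d17:-→d18:-→d19:-→d20:-→d21:-→d22:-→d23:-→d24:-→d25:-→d26:-→d27:-→d28:-→d29:-→d30:H6 -> H6
  del 134.224.0.0/12 (clear depth 12)
  add 134.0.0.0/8 -> H7 at depth 8
  add 23.33.208.0/20 -> H7 at depth 20
  add 68.81.160.0/20 -> H5 at depth 20
  add 0.0.0.0/0 -> H0 at depth 0
  add 0.0.0.0/0 -> H3 at depth 0
  add 134.228.75.96/32 -> H3 at depth 32
  lookup 23.33.192.7: bits 0001011100100001110 walk d0:H3→d1:-→d2:-→d3:-→d4:-→d5:-→d6:-→d7:-→d8:-→d9:-→d10:-→d11:-→d12:-→d13:-→d14:-→d15:-→d16:-→d17:-→d18:H2→d19:- -> H2
  del 134.228.75.96/32 (clear depth 32)
  lookup 68.81.160.1: bits 01000100010100011010 walk d0:H3→d1:-→d2:-→d3:-→d4:-→d5:-→d6:-→d7:-→d8:-→d9:-→d10:-→d11:-→d12:H1→d13:-→d14:-→d15:-→d16:-→d17:-→d18:-→d19:-→d20:H5 -> H5
  add 68.0.0.0/7 -> H4 at depth 7
  lookup 68.0.1.154: bits 010001000 walk d0:H3→d1:-→d2:-→d3:-→d4:-→d5:-→d6:-→d7:H4→d8:-→d9:- -> H4
  lookup 68.81.169.170: bits 010001000101000110101001101010 walk d0:H3→d1:-→d2:-→d3:-→d4:-→d5:-→d6:-→d7:H4→d8:-→d9:-→d10:-→d11:-→d12:H1→d13:-→d14:-→d15:-→d16:-→d17:-→d18:-→d19:-→d20:H5→d21:-→d22:-→d23:-→d24:-→d25:-→d26:-→d27:-→d28:-→d29:-→d30:H6 -> H6
  add 23.32.0.0/12 -> H5 at depth 12
  add 68.81.169.0/24 -> H3 at depth 24
  add 23.33.0.0/16 -> H1 at depth 16
  lookup 23.33.0.3: bits 0001011100100001 walk d0:H3→d1:-→d2:-→d3:-→d4:-→d5:-→d6:-→d7:-→d8:-→d9:-→d10:-→d11:-→d12:H5→d13:-→d14:-→d15:-→d16:H1 -> H1
  lookup 232.217.127.152: bits 1 walk d0:H3→d1:- -> H3
  lookup 68.81.169.2: bits 010001000101000110101001 walk d0:H3→d1:-→d2:-→d3:-→d4:-→d5:-→d6:-→d7:H4→d8:-→d9:-→d10:-→d11:-→d12:H1→d13:-→d14:-→d15:-→d16:-→d17:-→d18:-→d19:-→d20:H5→d21:-→d22:-→d23:-→d24:H3 -> H3
  del 68.81.160.0/20 (clear depth 20)
  add 68.81.169.160/28 -> H0 at depth 28
  lookup 23.33.208.2: bits 0001011100100001110100 walk d0:H3→d1:-→d2:-→d3:-→d4:-→d5:-→d6:-→d7:-→d8:-→d9:-→d10:-→d11:-→d12:H5→d13:-→d14:-→d15:-→d16:H1→d17:-→d18:H2→d19:-→d20:H7→d21:-→d22:- -> H7
  lookup 68.81.169.57: bits 010001000101000110101001 walk d0:H3→d1:-→d2:-→d3:-→d4:-→d5:-→d6:-→d7:H4→d8:-→d9:-→d10:-→d11:-→d12:H1→d13:-→d14:-→d15:-→d16:-→d17:-→d18:-→d19:-→d20:-→d21:-→d22:-→d23:-→d24:H3 -> H3

== LOOKUPS ==
["H2","H2","H6","H2","H5","H4","H6","H1","H3","H3","H7","H3"]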